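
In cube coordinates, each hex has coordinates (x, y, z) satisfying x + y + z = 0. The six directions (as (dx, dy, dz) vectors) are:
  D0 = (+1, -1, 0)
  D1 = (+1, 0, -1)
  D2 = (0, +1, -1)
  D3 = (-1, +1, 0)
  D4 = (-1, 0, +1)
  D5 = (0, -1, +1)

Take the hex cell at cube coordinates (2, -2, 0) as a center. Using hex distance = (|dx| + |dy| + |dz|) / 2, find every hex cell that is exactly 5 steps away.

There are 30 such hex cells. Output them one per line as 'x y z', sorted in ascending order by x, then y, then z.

Answer: -3 -2 5
-3 -1 4
-3 0 3
-3 1 2
-3 2 1
-3 3 0
-2 -3 5
-2 3 -1
-1 -4 5
-1 3 -2
0 -5 5
0 3 -3
1 -6 5
1 3 -4
2 -7 5
2 3 -5
3 -7 4
3 2 -5
4 -7 3
4 1 -5
5 -7 2
5 0 -5
6 -7 1
6 -1 -5
7 -7 0
7 -6 -1
7 -5 -2
7 -4 -3
7 -3 -4
7 -2 -5

Derivation:
Walk ring at distance 5 from (2, -2, 0):
Start at center + D4*5 = (-3, -2, 5)
  hex 0: (-3, -2, 5)
  hex 1: (-2, -3, 5)
  hex 2: (-1, -4, 5)
  hex 3: (0, -5, 5)
  hex 4: (1, -6, 5)
  hex 5: (2, -7, 5)
  hex 6: (3, -7, 4)
  hex 7: (4, -7, 3)
  hex 8: (5, -7, 2)
  hex 9: (6, -7, 1)
  hex 10: (7, -7, 0)
  hex 11: (7, -6, -1)
  hex 12: (7, -5, -2)
  hex 13: (7, -4, -3)
  hex 14: (7, -3, -4)
  hex 15: (7, -2, -5)
  hex 16: (6, -1, -5)
  hex 17: (5, 0, -5)
  hex 18: (4, 1, -5)
  hex 19: (3, 2, -5)
  hex 20: (2, 3, -5)
  hex 21: (1, 3, -4)
  hex 22: (0, 3, -3)
  hex 23: (-1, 3, -2)
  hex 24: (-2, 3, -1)
  hex 25: (-3, 3, 0)
  hex 26: (-3, 2, 1)
  hex 27: (-3, 1, 2)
  hex 28: (-3, 0, 3)
  hex 29: (-3, -1, 4)
Sorted: 30 hexes.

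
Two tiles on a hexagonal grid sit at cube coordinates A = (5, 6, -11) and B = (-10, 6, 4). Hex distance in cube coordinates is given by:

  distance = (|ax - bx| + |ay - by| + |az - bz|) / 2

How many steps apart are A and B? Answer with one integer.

Answer: 15

Derivation:
|ax - bx| = |5 - (-10)| = 15
|ay - by| = |6 - 6| = 0
|az - bz| = |-11 - 4| = 15
distance = (15 + 0 + 15) / 2 = 30 / 2 = 15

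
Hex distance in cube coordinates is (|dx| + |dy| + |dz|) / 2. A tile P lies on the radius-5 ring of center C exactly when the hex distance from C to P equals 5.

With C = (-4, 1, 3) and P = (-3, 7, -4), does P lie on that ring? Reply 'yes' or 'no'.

|px - cx| = |-3 - (-4)| = 1
|py - cy| = |7 - 1| = 6
|pz - cz| = |-4 - 3| = 7
distance = (1+6+7)/2 = 14/2 = 7
radius = 5; distance != radius -> no

Answer: no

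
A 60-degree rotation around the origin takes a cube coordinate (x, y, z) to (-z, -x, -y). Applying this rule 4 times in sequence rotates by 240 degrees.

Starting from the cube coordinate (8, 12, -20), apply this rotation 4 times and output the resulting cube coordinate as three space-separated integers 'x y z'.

Start: (8, 12, -20)
Step 1: (8, 12, -20) -> (-(-20), -(8), -(12)) = (20, -8, -12)
Step 2: (20, -8, -12) -> (-(-12), -(20), -(-8)) = (12, -20, 8)
Step 3: (12, -20, 8) -> (-(8), -(12), -(-20)) = (-8, -12, 20)
Step 4: (-8, -12, 20) -> (-(20), -(-8), -(-12)) = (-20, 8, 12)

Answer: -20 8 12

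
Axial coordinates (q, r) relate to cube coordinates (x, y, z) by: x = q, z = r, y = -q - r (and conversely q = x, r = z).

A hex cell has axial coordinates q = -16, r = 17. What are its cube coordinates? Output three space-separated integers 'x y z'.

x = q = -16
z = r = 17
y = -x - z = -(-16) - (17) = -1

Answer: -16 -1 17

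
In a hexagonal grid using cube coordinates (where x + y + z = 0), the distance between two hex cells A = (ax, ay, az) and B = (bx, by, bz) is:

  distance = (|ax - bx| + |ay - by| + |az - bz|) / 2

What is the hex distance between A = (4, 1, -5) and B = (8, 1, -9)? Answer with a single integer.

|ax - bx| = |4 - 8| = 4
|ay - by| = |1 - 1| = 0
|az - bz| = |-5 - (-9)| = 4
distance = (4 + 0 + 4) / 2 = 8 / 2 = 4

Answer: 4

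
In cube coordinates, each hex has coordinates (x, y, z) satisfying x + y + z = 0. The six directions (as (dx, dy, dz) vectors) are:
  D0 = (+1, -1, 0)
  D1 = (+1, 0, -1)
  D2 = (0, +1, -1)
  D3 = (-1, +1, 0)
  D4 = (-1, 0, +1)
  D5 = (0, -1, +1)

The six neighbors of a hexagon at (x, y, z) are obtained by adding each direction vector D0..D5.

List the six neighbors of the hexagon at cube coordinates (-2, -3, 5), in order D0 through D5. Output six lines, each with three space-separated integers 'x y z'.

Answer: -1 -4 5
-1 -3 4
-2 -2 4
-3 -2 5
-3 -3 6
-2 -4 6

Derivation:
Center: (-2, -3, 5). Add each direction:
  D0: (-2, -3, 5) + (1, -1, 0) = (-1, -4, 5)
  D1: (-2, -3, 5) + (1, 0, -1) = (-1, -3, 4)
  D2: (-2, -3, 5) + (0, 1, -1) = (-2, -2, 4)
  D3: (-2, -3, 5) + (-1, 1, 0) = (-3, -2, 5)
  D4: (-2, -3, 5) + (-1, 0, 1) = (-3, -3, 6)
  D5: (-2, -3, 5) + (0, -1, 1) = (-2, -4, 6)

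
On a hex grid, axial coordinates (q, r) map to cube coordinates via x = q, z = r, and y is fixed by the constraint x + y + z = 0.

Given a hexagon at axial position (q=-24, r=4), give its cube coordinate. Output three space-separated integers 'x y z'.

x = q = -24
z = r = 4
y = -x - z = -(-24) - (4) = 20

Answer: -24 20 4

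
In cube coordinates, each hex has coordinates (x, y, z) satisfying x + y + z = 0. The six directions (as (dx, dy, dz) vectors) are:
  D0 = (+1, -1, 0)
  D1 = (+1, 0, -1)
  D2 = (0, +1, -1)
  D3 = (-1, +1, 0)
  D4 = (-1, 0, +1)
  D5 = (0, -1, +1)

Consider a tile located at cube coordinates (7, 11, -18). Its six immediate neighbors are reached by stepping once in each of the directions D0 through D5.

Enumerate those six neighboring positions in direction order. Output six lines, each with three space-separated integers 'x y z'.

Answer: 8 10 -18
8 11 -19
7 12 -19
6 12 -18
6 11 -17
7 10 -17

Derivation:
Center: (7, 11, -18). Add each direction:
  D0: (7, 11, -18) + (1, -1, 0) = (8, 10, -18)
  D1: (7, 11, -18) + (1, 0, -1) = (8, 11, -19)
  D2: (7, 11, -18) + (0, 1, -1) = (7, 12, -19)
  D3: (7, 11, -18) + (-1, 1, 0) = (6, 12, -18)
  D4: (7, 11, -18) + (-1, 0, 1) = (6, 11, -17)
  D5: (7, 11, -18) + (0, -1, 1) = (7, 10, -17)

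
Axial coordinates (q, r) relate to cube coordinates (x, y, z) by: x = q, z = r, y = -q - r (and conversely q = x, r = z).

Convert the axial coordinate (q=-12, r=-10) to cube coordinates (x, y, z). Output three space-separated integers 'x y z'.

x = q = -12
z = r = -10
y = -x - z = -(-12) - (-10) = 22

Answer: -12 22 -10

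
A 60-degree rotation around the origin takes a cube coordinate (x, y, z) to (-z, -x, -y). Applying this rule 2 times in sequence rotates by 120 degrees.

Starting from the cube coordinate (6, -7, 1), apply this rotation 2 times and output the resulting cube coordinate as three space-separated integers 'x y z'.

Start: (6, -7, 1)
Step 1: (6, -7, 1) -> (-(1), -(6), -(-7)) = (-1, -6, 7)
Step 2: (-1, -6, 7) -> (-(7), -(-1), -(-6)) = (-7, 1, 6)

Answer: -7 1 6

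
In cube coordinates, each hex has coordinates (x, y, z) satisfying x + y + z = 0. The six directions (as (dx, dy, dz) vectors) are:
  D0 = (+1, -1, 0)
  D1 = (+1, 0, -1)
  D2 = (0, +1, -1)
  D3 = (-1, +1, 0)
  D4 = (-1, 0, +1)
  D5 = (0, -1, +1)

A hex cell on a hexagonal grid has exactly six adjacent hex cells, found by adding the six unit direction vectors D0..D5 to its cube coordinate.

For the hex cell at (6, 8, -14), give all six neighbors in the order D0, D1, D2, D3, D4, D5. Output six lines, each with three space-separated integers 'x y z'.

Answer: 7 7 -14
7 8 -15
6 9 -15
5 9 -14
5 8 -13
6 7 -13

Derivation:
Center: (6, 8, -14). Add each direction:
  D0: (6, 8, -14) + (1, -1, 0) = (7, 7, -14)
  D1: (6, 8, -14) + (1, 0, -1) = (7, 8, -15)
  D2: (6, 8, -14) + (0, 1, -1) = (6, 9, -15)
  D3: (6, 8, -14) + (-1, 1, 0) = (5, 9, -14)
  D4: (6, 8, -14) + (-1, 0, 1) = (5, 8, -13)
  D5: (6, 8, -14) + (0, -1, 1) = (6, 7, -13)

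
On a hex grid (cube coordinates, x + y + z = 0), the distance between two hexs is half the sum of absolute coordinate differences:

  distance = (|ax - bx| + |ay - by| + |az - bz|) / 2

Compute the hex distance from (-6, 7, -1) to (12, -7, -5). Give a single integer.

Answer: 18

Derivation:
|ax - bx| = |-6 - 12| = 18
|ay - by| = |7 - (-7)| = 14
|az - bz| = |-1 - (-5)| = 4
distance = (18 + 14 + 4) / 2 = 36 / 2 = 18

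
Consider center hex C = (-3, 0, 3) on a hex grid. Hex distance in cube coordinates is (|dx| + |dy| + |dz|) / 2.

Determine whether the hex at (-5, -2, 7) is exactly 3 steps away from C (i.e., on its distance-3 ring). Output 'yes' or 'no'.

Answer: no

Derivation:
|px - cx| = |-5 - (-3)| = 2
|py - cy| = |-2 - 0| = 2
|pz - cz| = |7 - 3| = 4
distance = (2+2+4)/2 = 8/2 = 4
radius = 3; distance != radius -> no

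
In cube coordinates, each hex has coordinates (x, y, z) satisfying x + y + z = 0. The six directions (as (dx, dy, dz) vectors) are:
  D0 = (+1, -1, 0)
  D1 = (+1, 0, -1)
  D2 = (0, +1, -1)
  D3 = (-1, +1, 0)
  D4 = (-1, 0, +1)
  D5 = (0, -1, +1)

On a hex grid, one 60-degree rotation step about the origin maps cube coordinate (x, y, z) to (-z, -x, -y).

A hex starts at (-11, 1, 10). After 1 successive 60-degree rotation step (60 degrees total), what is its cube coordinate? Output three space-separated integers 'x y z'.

Start: (-11, 1, 10)
Step 1: (-11, 1, 10) -> (-(10), -(-11), -(1)) = (-10, 11, -1)

Answer: -10 11 -1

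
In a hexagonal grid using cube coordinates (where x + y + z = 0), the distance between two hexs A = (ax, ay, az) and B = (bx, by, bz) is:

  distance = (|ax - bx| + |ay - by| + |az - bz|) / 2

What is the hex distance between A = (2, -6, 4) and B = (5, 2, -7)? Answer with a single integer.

|ax - bx| = |2 - 5| = 3
|ay - by| = |-6 - 2| = 8
|az - bz| = |4 - (-7)| = 11
distance = (3 + 8 + 11) / 2 = 22 / 2 = 11

Answer: 11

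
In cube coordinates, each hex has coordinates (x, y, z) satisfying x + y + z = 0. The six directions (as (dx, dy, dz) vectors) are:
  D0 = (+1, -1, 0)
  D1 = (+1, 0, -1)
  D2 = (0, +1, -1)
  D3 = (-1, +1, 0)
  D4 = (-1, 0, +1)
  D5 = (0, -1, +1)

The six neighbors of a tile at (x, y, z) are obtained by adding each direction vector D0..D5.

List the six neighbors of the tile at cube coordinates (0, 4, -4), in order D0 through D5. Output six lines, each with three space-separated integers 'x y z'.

Answer: 1 3 -4
1 4 -5
0 5 -5
-1 5 -4
-1 4 -3
0 3 -3

Derivation:
Center: (0, 4, -4). Add each direction:
  D0: (0, 4, -4) + (1, -1, 0) = (1, 3, -4)
  D1: (0, 4, -4) + (1, 0, -1) = (1, 4, -5)
  D2: (0, 4, -4) + (0, 1, -1) = (0, 5, -5)
  D3: (0, 4, -4) + (-1, 1, 0) = (-1, 5, -4)
  D4: (0, 4, -4) + (-1, 0, 1) = (-1, 4, -3)
  D5: (0, 4, -4) + (0, -1, 1) = (0, 3, -3)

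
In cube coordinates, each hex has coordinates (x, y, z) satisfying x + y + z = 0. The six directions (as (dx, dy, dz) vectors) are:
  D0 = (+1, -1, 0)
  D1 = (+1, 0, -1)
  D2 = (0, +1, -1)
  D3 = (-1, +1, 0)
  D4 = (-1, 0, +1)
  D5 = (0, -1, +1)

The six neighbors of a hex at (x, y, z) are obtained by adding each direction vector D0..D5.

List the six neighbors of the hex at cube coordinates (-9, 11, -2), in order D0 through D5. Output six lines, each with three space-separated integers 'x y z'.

Answer: -8 10 -2
-8 11 -3
-9 12 -3
-10 12 -2
-10 11 -1
-9 10 -1

Derivation:
Center: (-9, 11, -2). Add each direction:
  D0: (-9, 11, -2) + (1, -1, 0) = (-8, 10, -2)
  D1: (-9, 11, -2) + (1, 0, -1) = (-8, 11, -3)
  D2: (-9, 11, -2) + (0, 1, -1) = (-9, 12, -3)
  D3: (-9, 11, -2) + (-1, 1, 0) = (-10, 12, -2)
  D4: (-9, 11, -2) + (-1, 0, 1) = (-10, 11, -1)
  D5: (-9, 11, -2) + (0, -1, 1) = (-9, 10, -1)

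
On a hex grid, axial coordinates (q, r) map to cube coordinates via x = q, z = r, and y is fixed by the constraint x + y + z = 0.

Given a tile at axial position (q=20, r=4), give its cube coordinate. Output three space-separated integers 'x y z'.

Answer: 20 -24 4

Derivation:
x = q = 20
z = r = 4
y = -x - z = -(20) - (4) = -24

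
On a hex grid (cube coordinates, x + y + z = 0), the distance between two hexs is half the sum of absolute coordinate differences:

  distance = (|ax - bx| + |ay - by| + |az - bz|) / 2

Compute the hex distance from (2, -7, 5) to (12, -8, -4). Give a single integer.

Answer: 10

Derivation:
|ax - bx| = |2 - 12| = 10
|ay - by| = |-7 - (-8)| = 1
|az - bz| = |5 - (-4)| = 9
distance = (10 + 1 + 9) / 2 = 20 / 2 = 10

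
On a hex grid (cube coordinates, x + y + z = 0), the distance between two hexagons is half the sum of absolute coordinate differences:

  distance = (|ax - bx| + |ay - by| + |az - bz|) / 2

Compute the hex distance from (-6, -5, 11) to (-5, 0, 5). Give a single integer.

Answer: 6

Derivation:
|ax - bx| = |-6 - (-5)| = 1
|ay - by| = |-5 - 0| = 5
|az - bz| = |11 - 5| = 6
distance = (1 + 5 + 6) / 2 = 12 / 2 = 6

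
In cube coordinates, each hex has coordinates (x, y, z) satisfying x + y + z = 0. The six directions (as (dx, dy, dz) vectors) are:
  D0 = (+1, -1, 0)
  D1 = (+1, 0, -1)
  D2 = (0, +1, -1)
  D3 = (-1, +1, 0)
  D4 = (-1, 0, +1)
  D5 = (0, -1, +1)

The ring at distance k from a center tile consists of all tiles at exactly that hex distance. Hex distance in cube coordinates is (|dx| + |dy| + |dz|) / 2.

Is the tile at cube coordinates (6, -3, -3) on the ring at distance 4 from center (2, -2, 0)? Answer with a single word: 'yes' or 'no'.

Answer: yes

Derivation:
|px - cx| = |6 - 2| = 4
|py - cy| = |-3 - (-2)| = 1
|pz - cz| = |-3 - 0| = 3
distance = (4+1+3)/2 = 8/2 = 4
radius = 4; distance == radius -> yes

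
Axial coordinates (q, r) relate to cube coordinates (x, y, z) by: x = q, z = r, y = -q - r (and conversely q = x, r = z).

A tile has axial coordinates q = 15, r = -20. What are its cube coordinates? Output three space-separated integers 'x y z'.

Answer: 15 5 -20

Derivation:
x = q = 15
z = r = -20
y = -x - z = -(15) - (-20) = 5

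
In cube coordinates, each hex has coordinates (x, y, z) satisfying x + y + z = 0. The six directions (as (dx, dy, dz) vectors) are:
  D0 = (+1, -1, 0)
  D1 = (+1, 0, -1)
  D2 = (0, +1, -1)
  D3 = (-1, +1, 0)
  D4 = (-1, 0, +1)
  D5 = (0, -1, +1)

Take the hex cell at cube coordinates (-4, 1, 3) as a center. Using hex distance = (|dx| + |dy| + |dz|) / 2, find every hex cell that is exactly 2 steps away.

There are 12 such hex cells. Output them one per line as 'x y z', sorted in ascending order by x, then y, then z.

Answer: -6 1 5
-6 2 4
-6 3 3
-5 0 5
-5 3 2
-4 -1 5
-4 3 1
-3 -1 4
-3 2 1
-2 -1 3
-2 0 2
-2 1 1

Derivation:
Walk ring at distance 2 from (-4, 1, 3):
Start at center + D4*2 = (-6, 1, 5)
  hex 0: (-6, 1, 5)
  hex 1: (-5, 0, 5)
  hex 2: (-4, -1, 5)
  hex 3: (-3, -1, 4)
  hex 4: (-2, -1, 3)
  hex 5: (-2, 0, 2)
  hex 6: (-2, 1, 1)
  hex 7: (-3, 2, 1)
  hex 8: (-4, 3, 1)
  hex 9: (-5, 3, 2)
  hex 10: (-6, 3, 3)
  hex 11: (-6, 2, 4)
Sorted: 12 hexes.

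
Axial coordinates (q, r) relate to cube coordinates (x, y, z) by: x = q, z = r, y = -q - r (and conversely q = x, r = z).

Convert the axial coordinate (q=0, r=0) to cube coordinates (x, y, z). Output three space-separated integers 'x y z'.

Answer: 0 0 0

Derivation:
x = q = 0
z = r = 0
y = -x - z = -(0) - (0) = 0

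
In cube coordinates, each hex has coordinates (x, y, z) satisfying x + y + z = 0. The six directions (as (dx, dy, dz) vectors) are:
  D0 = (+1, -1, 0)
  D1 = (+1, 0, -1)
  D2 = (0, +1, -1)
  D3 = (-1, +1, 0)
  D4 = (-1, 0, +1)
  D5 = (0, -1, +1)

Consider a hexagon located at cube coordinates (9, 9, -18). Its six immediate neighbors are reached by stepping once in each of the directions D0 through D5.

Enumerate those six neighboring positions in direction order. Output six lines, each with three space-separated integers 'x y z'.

Center: (9, 9, -18). Add each direction:
  D0: (9, 9, -18) + (1, -1, 0) = (10, 8, -18)
  D1: (9, 9, -18) + (1, 0, -1) = (10, 9, -19)
  D2: (9, 9, -18) + (0, 1, -1) = (9, 10, -19)
  D3: (9, 9, -18) + (-1, 1, 0) = (8, 10, -18)
  D4: (9, 9, -18) + (-1, 0, 1) = (8, 9, -17)
  D5: (9, 9, -18) + (0, -1, 1) = (9, 8, -17)

Answer: 10 8 -18
10 9 -19
9 10 -19
8 10 -18
8 9 -17
9 8 -17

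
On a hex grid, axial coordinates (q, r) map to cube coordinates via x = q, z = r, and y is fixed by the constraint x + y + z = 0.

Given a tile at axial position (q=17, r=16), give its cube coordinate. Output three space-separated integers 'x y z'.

x = q = 17
z = r = 16
y = -x - z = -(17) - (16) = -33

Answer: 17 -33 16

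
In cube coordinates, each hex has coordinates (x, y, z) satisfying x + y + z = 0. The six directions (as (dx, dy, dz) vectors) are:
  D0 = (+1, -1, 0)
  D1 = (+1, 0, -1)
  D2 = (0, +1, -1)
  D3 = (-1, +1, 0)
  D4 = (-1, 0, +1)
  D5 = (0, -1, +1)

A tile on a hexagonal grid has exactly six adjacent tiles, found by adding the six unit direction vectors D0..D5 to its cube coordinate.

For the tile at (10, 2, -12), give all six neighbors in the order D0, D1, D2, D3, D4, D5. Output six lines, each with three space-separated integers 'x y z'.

Center: (10, 2, -12). Add each direction:
  D0: (10, 2, -12) + (1, -1, 0) = (11, 1, -12)
  D1: (10, 2, -12) + (1, 0, -1) = (11, 2, -13)
  D2: (10, 2, -12) + (0, 1, -1) = (10, 3, -13)
  D3: (10, 2, -12) + (-1, 1, 0) = (9, 3, -12)
  D4: (10, 2, -12) + (-1, 0, 1) = (9, 2, -11)
  D5: (10, 2, -12) + (0, -1, 1) = (10, 1, -11)

Answer: 11 1 -12
11 2 -13
10 3 -13
9 3 -12
9 2 -11
10 1 -11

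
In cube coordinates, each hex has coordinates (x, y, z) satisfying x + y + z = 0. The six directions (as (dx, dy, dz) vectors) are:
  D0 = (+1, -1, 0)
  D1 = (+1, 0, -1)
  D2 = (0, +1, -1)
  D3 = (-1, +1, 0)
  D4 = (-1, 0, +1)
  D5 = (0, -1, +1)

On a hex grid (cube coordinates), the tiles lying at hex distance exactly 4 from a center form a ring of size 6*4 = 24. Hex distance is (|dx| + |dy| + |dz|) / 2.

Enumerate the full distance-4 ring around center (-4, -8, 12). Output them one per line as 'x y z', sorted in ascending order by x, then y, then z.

Answer: -8 -8 16
-8 -7 15
-8 -6 14
-8 -5 13
-8 -4 12
-7 -9 16
-7 -4 11
-6 -10 16
-6 -4 10
-5 -11 16
-5 -4 9
-4 -12 16
-4 -4 8
-3 -12 15
-3 -5 8
-2 -12 14
-2 -6 8
-1 -12 13
-1 -7 8
0 -12 12
0 -11 11
0 -10 10
0 -9 9
0 -8 8

Derivation:
Walk ring at distance 4 from (-4, -8, 12):
Start at center + D4*4 = (-8, -8, 16)
  hex 0: (-8, -8, 16)
  hex 1: (-7, -9, 16)
  hex 2: (-6, -10, 16)
  hex 3: (-5, -11, 16)
  hex 4: (-4, -12, 16)
  hex 5: (-3, -12, 15)
  hex 6: (-2, -12, 14)
  hex 7: (-1, -12, 13)
  hex 8: (0, -12, 12)
  hex 9: (0, -11, 11)
  hex 10: (0, -10, 10)
  hex 11: (0, -9, 9)
  hex 12: (0, -8, 8)
  hex 13: (-1, -7, 8)
  hex 14: (-2, -6, 8)
  hex 15: (-3, -5, 8)
  hex 16: (-4, -4, 8)
  hex 17: (-5, -4, 9)
  hex 18: (-6, -4, 10)
  hex 19: (-7, -4, 11)
  hex 20: (-8, -4, 12)
  hex 21: (-8, -5, 13)
  hex 22: (-8, -6, 14)
  hex 23: (-8, -7, 15)
Sorted: 24 hexes.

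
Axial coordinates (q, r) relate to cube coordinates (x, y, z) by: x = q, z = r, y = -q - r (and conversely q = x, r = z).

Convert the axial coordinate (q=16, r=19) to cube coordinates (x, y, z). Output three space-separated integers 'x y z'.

x = q = 16
z = r = 19
y = -x - z = -(16) - (19) = -35

Answer: 16 -35 19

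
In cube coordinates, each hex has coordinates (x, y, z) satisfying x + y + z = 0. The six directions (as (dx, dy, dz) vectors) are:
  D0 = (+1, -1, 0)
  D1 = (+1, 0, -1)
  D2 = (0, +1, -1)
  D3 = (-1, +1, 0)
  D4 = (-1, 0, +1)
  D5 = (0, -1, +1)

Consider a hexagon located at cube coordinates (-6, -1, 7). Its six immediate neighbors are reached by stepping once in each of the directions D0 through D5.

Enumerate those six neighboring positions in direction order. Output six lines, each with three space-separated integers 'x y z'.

Answer: -5 -2 7
-5 -1 6
-6 0 6
-7 0 7
-7 -1 8
-6 -2 8

Derivation:
Center: (-6, -1, 7). Add each direction:
  D0: (-6, -1, 7) + (1, -1, 0) = (-5, -2, 7)
  D1: (-6, -1, 7) + (1, 0, -1) = (-5, -1, 6)
  D2: (-6, -1, 7) + (0, 1, -1) = (-6, 0, 6)
  D3: (-6, -1, 7) + (-1, 1, 0) = (-7, 0, 7)
  D4: (-6, -1, 7) + (-1, 0, 1) = (-7, -1, 8)
  D5: (-6, -1, 7) + (0, -1, 1) = (-6, -2, 8)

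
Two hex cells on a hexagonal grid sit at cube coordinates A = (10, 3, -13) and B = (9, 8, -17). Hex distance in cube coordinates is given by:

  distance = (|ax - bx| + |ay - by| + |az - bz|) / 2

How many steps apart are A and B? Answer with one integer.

|ax - bx| = |10 - 9| = 1
|ay - by| = |3 - 8| = 5
|az - bz| = |-13 - (-17)| = 4
distance = (1 + 5 + 4) / 2 = 10 / 2 = 5

Answer: 5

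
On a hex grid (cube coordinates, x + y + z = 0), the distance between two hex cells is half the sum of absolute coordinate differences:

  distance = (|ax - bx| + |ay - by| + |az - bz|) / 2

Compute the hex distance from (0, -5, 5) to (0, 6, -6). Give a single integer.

Answer: 11

Derivation:
|ax - bx| = |0 - 0| = 0
|ay - by| = |-5 - 6| = 11
|az - bz| = |5 - (-6)| = 11
distance = (0 + 11 + 11) / 2 = 22 / 2 = 11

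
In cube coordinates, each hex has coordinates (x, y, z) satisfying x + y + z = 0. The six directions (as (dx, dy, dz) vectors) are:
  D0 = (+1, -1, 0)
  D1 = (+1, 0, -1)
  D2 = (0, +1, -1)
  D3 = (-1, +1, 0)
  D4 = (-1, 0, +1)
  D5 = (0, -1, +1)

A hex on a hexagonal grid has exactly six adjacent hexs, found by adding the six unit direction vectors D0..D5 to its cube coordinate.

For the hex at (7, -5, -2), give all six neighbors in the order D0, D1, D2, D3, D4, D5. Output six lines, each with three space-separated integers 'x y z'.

Center: (7, -5, -2). Add each direction:
  D0: (7, -5, -2) + (1, -1, 0) = (8, -6, -2)
  D1: (7, -5, -2) + (1, 0, -1) = (8, -5, -3)
  D2: (7, -5, -2) + (0, 1, -1) = (7, -4, -3)
  D3: (7, -5, -2) + (-1, 1, 0) = (6, -4, -2)
  D4: (7, -5, -2) + (-1, 0, 1) = (6, -5, -1)
  D5: (7, -5, -2) + (0, -1, 1) = (7, -6, -1)

Answer: 8 -6 -2
8 -5 -3
7 -4 -3
6 -4 -2
6 -5 -1
7 -6 -1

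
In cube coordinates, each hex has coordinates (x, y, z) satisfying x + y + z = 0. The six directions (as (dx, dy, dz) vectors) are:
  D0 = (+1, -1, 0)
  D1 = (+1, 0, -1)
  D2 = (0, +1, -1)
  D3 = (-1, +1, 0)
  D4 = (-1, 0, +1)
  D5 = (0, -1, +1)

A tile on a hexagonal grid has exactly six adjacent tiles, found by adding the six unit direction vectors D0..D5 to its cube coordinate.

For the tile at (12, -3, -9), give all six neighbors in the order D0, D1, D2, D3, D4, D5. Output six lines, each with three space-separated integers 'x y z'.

Center: (12, -3, -9). Add each direction:
  D0: (12, -3, -9) + (1, -1, 0) = (13, -4, -9)
  D1: (12, -3, -9) + (1, 0, -1) = (13, -3, -10)
  D2: (12, -3, -9) + (0, 1, -1) = (12, -2, -10)
  D3: (12, -3, -9) + (-1, 1, 0) = (11, -2, -9)
  D4: (12, -3, -9) + (-1, 0, 1) = (11, -3, -8)
  D5: (12, -3, -9) + (0, -1, 1) = (12, -4, -8)

Answer: 13 -4 -9
13 -3 -10
12 -2 -10
11 -2 -9
11 -3 -8
12 -4 -8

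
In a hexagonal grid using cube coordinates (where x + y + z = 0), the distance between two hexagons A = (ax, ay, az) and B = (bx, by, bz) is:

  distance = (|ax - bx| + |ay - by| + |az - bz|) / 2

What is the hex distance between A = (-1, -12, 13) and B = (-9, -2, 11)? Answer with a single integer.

Answer: 10

Derivation:
|ax - bx| = |-1 - (-9)| = 8
|ay - by| = |-12 - (-2)| = 10
|az - bz| = |13 - 11| = 2
distance = (8 + 10 + 2) / 2 = 20 / 2 = 10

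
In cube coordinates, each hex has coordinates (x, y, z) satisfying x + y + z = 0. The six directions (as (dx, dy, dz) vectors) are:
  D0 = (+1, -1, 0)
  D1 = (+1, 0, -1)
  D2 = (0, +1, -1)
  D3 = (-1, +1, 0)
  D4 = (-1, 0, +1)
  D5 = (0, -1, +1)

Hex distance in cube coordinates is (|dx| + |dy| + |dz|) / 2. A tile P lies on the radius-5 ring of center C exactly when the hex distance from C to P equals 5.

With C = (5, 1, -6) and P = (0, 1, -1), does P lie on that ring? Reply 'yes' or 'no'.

Answer: yes

Derivation:
|px - cx| = |0 - 5| = 5
|py - cy| = |1 - 1| = 0
|pz - cz| = |-1 - (-6)| = 5
distance = (5+0+5)/2 = 10/2 = 5
radius = 5; distance == radius -> yes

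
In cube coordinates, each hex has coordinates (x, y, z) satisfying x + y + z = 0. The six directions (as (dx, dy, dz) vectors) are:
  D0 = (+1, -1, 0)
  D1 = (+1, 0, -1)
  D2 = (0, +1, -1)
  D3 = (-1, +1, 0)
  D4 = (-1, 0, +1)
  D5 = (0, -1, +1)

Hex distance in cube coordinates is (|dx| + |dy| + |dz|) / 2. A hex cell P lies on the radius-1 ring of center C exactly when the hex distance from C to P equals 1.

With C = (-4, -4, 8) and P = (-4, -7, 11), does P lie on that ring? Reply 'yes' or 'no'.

Answer: no

Derivation:
|px - cx| = |-4 - (-4)| = 0
|py - cy| = |-7 - (-4)| = 3
|pz - cz| = |11 - 8| = 3
distance = (0+3+3)/2 = 6/2 = 3
radius = 1; distance != radius -> no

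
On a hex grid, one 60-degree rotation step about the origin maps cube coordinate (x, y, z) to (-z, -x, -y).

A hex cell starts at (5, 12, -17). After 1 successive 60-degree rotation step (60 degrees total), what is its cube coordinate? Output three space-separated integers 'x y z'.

Answer: 17 -5 -12

Derivation:
Start: (5, 12, -17)
Step 1: (5, 12, -17) -> (-(-17), -(5), -(12)) = (17, -5, -12)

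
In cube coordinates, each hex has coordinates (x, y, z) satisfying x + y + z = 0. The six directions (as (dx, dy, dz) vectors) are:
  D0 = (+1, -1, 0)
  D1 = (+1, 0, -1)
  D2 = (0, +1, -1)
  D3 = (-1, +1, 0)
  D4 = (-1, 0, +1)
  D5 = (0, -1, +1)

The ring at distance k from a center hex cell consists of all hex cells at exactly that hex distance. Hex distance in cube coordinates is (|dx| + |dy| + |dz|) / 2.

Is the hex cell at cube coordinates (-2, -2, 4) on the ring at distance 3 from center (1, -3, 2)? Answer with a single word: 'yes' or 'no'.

Answer: yes

Derivation:
|px - cx| = |-2 - 1| = 3
|py - cy| = |-2 - (-3)| = 1
|pz - cz| = |4 - 2| = 2
distance = (3+1+2)/2 = 6/2 = 3
radius = 3; distance == radius -> yes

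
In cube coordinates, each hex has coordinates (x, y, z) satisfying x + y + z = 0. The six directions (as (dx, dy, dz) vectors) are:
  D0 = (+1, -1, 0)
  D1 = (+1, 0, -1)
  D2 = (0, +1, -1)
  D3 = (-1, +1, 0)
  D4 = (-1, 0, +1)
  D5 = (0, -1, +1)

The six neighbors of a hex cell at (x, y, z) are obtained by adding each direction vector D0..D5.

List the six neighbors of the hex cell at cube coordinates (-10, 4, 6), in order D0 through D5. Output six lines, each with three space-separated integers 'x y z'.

Center: (-10, 4, 6). Add each direction:
  D0: (-10, 4, 6) + (1, -1, 0) = (-9, 3, 6)
  D1: (-10, 4, 6) + (1, 0, -1) = (-9, 4, 5)
  D2: (-10, 4, 6) + (0, 1, -1) = (-10, 5, 5)
  D3: (-10, 4, 6) + (-1, 1, 0) = (-11, 5, 6)
  D4: (-10, 4, 6) + (-1, 0, 1) = (-11, 4, 7)
  D5: (-10, 4, 6) + (0, -1, 1) = (-10, 3, 7)

Answer: -9 3 6
-9 4 5
-10 5 5
-11 5 6
-11 4 7
-10 3 7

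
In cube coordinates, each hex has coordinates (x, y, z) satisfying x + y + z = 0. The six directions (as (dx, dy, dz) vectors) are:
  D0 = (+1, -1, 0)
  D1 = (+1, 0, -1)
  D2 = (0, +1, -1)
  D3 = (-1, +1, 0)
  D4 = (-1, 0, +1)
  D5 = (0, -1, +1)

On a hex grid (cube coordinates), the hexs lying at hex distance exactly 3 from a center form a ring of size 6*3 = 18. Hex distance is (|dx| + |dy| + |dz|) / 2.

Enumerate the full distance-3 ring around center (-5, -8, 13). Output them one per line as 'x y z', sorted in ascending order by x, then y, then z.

Walk ring at distance 3 from (-5, -8, 13):
Start at center + D4*3 = (-8, -8, 16)
  hex 0: (-8, -8, 16)
  hex 1: (-7, -9, 16)
  hex 2: (-6, -10, 16)
  hex 3: (-5, -11, 16)
  hex 4: (-4, -11, 15)
  hex 5: (-3, -11, 14)
  hex 6: (-2, -11, 13)
  hex 7: (-2, -10, 12)
  hex 8: (-2, -9, 11)
  hex 9: (-2, -8, 10)
  hex 10: (-3, -7, 10)
  hex 11: (-4, -6, 10)
  hex 12: (-5, -5, 10)
  hex 13: (-6, -5, 11)
  hex 14: (-7, -5, 12)
  hex 15: (-8, -5, 13)
  hex 16: (-8, -6, 14)
  hex 17: (-8, -7, 15)
Sorted: 18 hexes.

Answer: -8 -8 16
-8 -7 15
-8 -6 14
-8 -5 13
-7 -9 16
-7 -5 12
-6 -10 16
-6 -5 11
-5 -11 16
-5 -5 10
-4 -11 15
-4 -6 10
-3 -11 14
-3 -7 10
-2 -11 13
-2 -10 12
-2 -9 11
-2 -8 10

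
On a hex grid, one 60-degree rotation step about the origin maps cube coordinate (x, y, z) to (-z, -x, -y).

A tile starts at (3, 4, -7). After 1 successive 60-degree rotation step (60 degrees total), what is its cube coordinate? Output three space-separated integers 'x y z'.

Start: (3, 4, -7)
Step 1: (3, 4, -7) -> (-(-7), -(3), -(4)) = (7, -3, -4)

Answer: 7 -3 -4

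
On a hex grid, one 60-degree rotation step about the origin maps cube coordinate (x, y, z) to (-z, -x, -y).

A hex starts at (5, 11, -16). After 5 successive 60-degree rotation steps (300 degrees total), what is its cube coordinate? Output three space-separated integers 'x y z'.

Answer: -11 16 -5

Derivation:
Start: (5, 11, -16)
Step 1: (5, 11, -16) -> (-(-16), -(5), -(11)) = (16, -5, -11)
Step 2: (16, -5, -11) -> (-(-11), -(16), -(-5)) = (11, -16, 5)
Step 3: (11, -16, 5) -> (-(5), -(11), -(-16)) = (-5, -11, 16)
Step 4: (-5, -11, 16) -> (-(16), -(-5), -(-11)) = (-16, 5, 11)
Step 5: (-16, 5, 11) -> (-(11), -(-16), -(5)) = (-11, 16, -5)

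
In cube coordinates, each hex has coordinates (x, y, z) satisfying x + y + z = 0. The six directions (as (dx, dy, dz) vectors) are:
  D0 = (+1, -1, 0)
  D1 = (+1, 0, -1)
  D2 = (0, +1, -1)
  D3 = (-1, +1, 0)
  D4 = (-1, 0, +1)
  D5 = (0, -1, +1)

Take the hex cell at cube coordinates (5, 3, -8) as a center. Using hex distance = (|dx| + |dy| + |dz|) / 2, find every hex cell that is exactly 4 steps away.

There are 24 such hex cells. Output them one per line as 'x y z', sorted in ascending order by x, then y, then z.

Answer: 1 3 -4
1 4 -5
1 5 -6
1 6 -7
1 7 -8
2 2 -4
2 7 -9
3 1 -4
3 7 -10
4 0 -4
4 7 -11
5 -1 -4
5 7 -12
6 -1 -5
6 6 -12
7 -1 -6
7 5 -12
8 -1 -7
8 4 -12
9 -1 -8
9 0 -9
9 1 -10
9 2 -11
9 3 -12

Derivation:
Walk ring at distance 4 from (5, 3, -8):
Start at center + D4*4 = (1, 3, -4)
  hex 0: (1, 3, -4)
  hex 1: (2, 2, -4)
  hex 2: (3, 1, -4)
  hex 3: (4, 0, -4)
  hex 4: (5, -1, -4)
  hex 5: (6, -1, -5)
  hex 6: (7, -1, -6)
  hex 7: (8, -1, -7)
  hex 8: (9, -1, -8)
  hex 9: (9, 0, -9)
  hex 10: (9, 1, -10)
  hex 11: (9, 2, -11)
  hex 12: (9, 3, -12)
  hex 13: (8, 4, -12)
  hex 14: (7, 5, -12)
  hex 15: (6, 6, -12)
  hex 16: (5, 7, -12)
  hex 17: (4, 7, -11)
  hex 18: (3, 7, -10)
  hex 19: (2, 7, -9)
  hex 20: (1, 7, -8)
  hex 21: (1, 6, -7)
  hex 22: (1, 5, -6)
  hex 23: (1, 4, -5)
Sorted: 24 hexes.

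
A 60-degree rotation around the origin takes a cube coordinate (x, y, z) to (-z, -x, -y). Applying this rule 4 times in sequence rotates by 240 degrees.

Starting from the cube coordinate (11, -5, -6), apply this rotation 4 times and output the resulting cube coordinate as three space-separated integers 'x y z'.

Start: (11, -5, -6)
Step 1: (11, -5, -6) -> (-(-6), -(11), -(-5)) = (6, -11, 5)
Step 2: (6, -11, 5) -> (-(5), -(6), -(-11)) = (-5, -6, 11)
Step 3: (-5, -6, 11) -> (-(11), -(-5), -(-6)) = (-11, 5, 6)
Step 4: (-11, 5, 6) -> (-(6), -(-11), -(5)) = (-6, 11, -5)

Answer: -6 11 -5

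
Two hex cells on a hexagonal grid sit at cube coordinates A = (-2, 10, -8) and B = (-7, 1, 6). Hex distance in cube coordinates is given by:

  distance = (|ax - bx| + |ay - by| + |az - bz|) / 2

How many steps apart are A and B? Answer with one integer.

|ax - bx| = |-2 - (-7)| = 5
|ay - by| = |10 - 1| = 9
|az - bz| = |-8 - 6| = 14
distance = (5 + 9 + 14) / 2 = 28 / 2 = 14

Answer: 14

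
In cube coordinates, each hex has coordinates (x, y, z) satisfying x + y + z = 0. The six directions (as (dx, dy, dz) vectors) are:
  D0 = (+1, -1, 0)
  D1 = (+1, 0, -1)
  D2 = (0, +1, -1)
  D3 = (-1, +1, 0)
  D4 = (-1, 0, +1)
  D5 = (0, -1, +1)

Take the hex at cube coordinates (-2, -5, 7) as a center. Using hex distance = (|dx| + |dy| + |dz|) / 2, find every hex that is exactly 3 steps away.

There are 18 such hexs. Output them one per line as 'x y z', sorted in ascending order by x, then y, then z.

Answer: -5 -5 10
-5 -4 9
-5 -3 8
-5 -2 7
-4 -6 10
-4 -2 6
-3 -7 10
-3 -2 5
-2 -8 10
-2 -2 4
-1 -8 9
-1 -3 4
0 -8 8
0 -4 4
1 -8 7
1 -7 6
1 -6 5
1 -5 4

Derivation:
Walk ring at distance 3 from (-2, -5, 7):
Start at center + D4*3 = (-5, -5, 10)
  hex 0: (-5, -5, 10)
  hex 1: (-4, -6, 10)
  hex 2: (-3, -7, 10)
  hex 3: (-2, -8, 10)
  hex 4: (-1, -8, 9)
  hex 5: (0, -8, 8)
  hex 6: (1, -8, 7)
  hex 7: (1, -7, 6)
  hex 8: (1, -6, 5)
  hex 9: (1, -5, 4)
  hex 10: (0, -4, 4)
  hex 11: (-1, -3, 4)
  hex 12: (-2, -2, 4)
  hex 13: (-3, -2, 5)
  hex 14: (-4, -2, 6)
  hex 15: (-5, -2, 7)
  hex 16: (-5, -3, 8)
  hex 17: (-5, -4, 9)
Sorted: 18 hexes.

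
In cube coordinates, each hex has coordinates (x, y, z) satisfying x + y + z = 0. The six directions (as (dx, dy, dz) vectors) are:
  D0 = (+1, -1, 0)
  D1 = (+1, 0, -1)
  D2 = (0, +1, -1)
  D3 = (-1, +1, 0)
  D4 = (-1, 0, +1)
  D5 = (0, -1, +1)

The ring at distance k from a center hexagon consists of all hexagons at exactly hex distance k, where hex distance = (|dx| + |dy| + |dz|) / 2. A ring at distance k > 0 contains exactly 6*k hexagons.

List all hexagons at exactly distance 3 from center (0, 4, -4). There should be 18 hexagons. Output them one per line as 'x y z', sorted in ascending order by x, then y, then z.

Answer: -3 4 -1
-3 5 -2
-3 6 -3
-3 7 -4
-2 3 -1
-2 7 -5
-1 2 -1
-1 7 -6
0 1 -1
0 7 -7
1 1 -2
1 6 -7
2 1 -3
2 5 -7
3 1 -4
3 2 -5
3 3 -6
3 4 -7

Derivation:
Walk ring at distance 3 from (0, 4, -4):
Start at center + D4*3 = (-3, 4, -1)
  hex 0: (-3, 4, -1)
  hex 1: (-2, 3, -1)
  hex 2: (-1, 2, -1)
  hex 3: (0, 1, -1)
  hex 4: (1, 1, -2)
  hex 5: (2, 1, -3)
  hex 6: (3, 1, -4)
  hex 7: (3, 2, -5)
  hex 8: (3, 3, -6)
  hex 9: (3, 4, -7)
  hex 10: (2, 5, -7)
  hex 11: (1, 6, -7)
  hex 12: (0, 7, -7)
  hex 13: (-1, 7, -6)
  hex 14: (-2, 7, -5)
  hex 15: (-3, 7, -4)
  hex 16: (-3, 6, -3)
  hex 17: (-3, 5, -2)
Sorted: 18 hexes.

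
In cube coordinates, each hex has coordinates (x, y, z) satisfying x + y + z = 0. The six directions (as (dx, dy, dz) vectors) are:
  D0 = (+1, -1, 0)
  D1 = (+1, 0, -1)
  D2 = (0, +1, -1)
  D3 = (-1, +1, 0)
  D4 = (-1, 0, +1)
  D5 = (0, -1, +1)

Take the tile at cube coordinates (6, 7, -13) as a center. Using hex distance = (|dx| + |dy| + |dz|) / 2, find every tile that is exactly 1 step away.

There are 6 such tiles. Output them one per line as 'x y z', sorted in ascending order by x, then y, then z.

Walk ring at distance 1 from (6, 7, -13):
Start at center + D4*1 = (5, 7, -12)
  hex 0: (5, 7, -12)
  hex 1: (6, 6, -12)
  hex 2: (7, 6, -13)
  hex 3: (7, 7, -14)
  hex 4: (6, 8, -14)
  hex 5: (5, 8, -13)
Sorted: 6 hexes.

Answer: 5 7 -12
5 8 -13
6 6 -12
6 8 -14
7 6 -13
7 7 -14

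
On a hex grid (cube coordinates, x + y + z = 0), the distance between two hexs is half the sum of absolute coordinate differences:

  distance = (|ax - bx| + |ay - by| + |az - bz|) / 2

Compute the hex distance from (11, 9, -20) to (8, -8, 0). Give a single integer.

|ax - bx| = |11 - 8| = 3
|ay - by| = |9 - (-8)| = 17
|az - bz| = |-20 - 0| = 20
distance = (3 + 17 + 20) / 2 = 40 / 2 = 20

Answer: 20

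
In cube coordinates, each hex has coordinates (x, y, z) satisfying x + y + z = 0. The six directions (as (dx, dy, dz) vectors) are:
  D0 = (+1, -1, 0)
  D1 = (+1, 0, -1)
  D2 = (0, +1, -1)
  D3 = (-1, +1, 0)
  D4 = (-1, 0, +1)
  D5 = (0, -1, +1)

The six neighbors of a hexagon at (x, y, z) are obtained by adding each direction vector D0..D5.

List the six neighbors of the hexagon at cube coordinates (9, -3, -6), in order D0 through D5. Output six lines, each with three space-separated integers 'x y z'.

Answer: 10 -4 -6
10 -3 -7
9 -2 -7
8 -2 -6
8 -3 -5
9 -4 -5

Derivation:
Center: (9, -3, -6). Add each direction:
  D0: (9, -3, -6) + (1, -1, 0) = (10, -4, -6)
  D1: (9, -3, -6) + (1, 0, -1) = (10, -3, -7)
  D2: (9, -3, -6) + (0, 1, -1) = (9, -2, -7)
  D3: (9, -3, -6) + (-1, 1, 0) = (8, -2, -6)
  D4: (9, -3, -6) + (-1, 0, 1) = (8, -3, -5)
  D5: (9, -3, -6) + (0, -1, 1) = (9, -4, -5)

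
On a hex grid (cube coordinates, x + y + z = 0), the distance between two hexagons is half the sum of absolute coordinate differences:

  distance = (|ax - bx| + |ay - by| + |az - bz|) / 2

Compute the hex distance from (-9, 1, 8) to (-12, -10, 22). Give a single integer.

|ax - bx| = |-9 - (-12)| = 3
|ay - by| = |1 - (-10)| = 11
|az - bz| = |8 - 22| = 14
distance = (3 + 11 + 14) / 2 = 28 / 2 = 14

Answer: 14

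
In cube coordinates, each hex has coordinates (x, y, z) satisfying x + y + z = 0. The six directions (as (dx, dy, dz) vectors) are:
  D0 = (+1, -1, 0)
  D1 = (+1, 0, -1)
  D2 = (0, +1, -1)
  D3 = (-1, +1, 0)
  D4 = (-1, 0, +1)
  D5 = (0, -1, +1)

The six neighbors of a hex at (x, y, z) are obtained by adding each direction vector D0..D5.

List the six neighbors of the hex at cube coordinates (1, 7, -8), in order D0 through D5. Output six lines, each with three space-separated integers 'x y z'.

Center: (1, 7, -8). Add each direction:
  D0: (1, 7, -8) + (1, -1, 0) = (2, 6, -8)
  D1: (1, 7, -8) + (1, 0, -1) = (2, 7, -9)
  D2: (1, 7, -8) + (0, 1, -1) = (1, 8, -9)
  D3: (1, 7, -8) + (-1, 1, 0) = (0, 8, -8)
  D4: (1, 7, -8) + (-1, 0, 1) = (0, 7, -7)
  D5: (1, 7, -8) + (0, -1, 1) = (1, 6, -7)

Answer: 2 6 -8
2 7 -9
1 8 -9
0 8 -8
0 7 -7
1 6 -7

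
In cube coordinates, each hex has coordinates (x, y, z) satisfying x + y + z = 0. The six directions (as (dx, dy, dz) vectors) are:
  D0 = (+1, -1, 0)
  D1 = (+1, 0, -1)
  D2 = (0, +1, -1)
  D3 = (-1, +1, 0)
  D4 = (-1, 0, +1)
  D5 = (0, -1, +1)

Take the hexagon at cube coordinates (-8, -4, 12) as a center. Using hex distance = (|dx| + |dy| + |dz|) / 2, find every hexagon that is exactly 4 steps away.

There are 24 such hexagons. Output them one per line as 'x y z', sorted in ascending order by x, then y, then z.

Answer: -12 -4 16
-12 -3 15
-12 -2 14
-12 -1 13
-12 0 12
-11 -5 16
-11 0 11
-10 -6 16
-10 0 10
-9 -7 16
-9 0 9
-8 -8 16
-8 0 8
-7 -8 15
-7 -1 8
-6 -8 14
-6 -2 8
-5 -8 13
-5 -3 8
-4 -8 12
-4 -7 11
-4 -6 10
-4 -5 9
-4 -4 8

Derivation:
Walk ring at distance 4 from (-8, -4, 12):
Start at center + D4*4 = (-12, -4, 16)
  hex 0: (-12, -4, 16)
  hex 1: (-11, -5, 16)
  hex 2: (-10, -6, 16)
  hex 3: (-9, -7, 16)
  hex 4: (-8, -8, 16)
  hex 5: (-7, -8, 15)
  hex 6: (-6, -8, 14)
  hex 7: (-5, -8, 13)
  hex 8: (-4, -8, 12)
  hex 9: (-4, -7, 11)
  hex 10: (-4, -6, 10)
  hex 11: (-4, -5, 9)
  hex 12: (-4, -4, 8)
  hex 13: (-5, -3, 8)
  hex 14: (-6, -2, 8)
  hex 15: (-7, -1, 8)
  hex 16: (-8, 0, 8)
  hex 17: (-9, 0, 9)
  hex 18: (-10, 0, 10)
  hex 19: (-11, 0, 11)
  hex 20: (-12, 0, 12)
  hex 21: (-12, -1, 13)
  hex 22: (-12, -2, 14)
  hex 23: (-12, -3, 15)
Sorted: 24 hexes.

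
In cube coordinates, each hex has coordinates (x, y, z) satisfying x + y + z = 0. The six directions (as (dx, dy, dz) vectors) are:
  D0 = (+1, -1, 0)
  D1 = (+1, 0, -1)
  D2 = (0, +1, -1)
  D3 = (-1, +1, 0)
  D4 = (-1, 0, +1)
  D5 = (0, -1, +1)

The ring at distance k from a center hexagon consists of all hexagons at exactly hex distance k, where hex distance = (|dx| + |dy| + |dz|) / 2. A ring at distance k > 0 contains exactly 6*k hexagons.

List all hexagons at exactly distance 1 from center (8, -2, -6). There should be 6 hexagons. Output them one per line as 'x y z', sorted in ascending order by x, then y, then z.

Answer: 7 -2 -5
7 -1 -6
8 -3 -5
8 -1 -7
9 -3 -6
9 -2 -7

Derivation:
Walk ring at distance 1 from (8, -2, -6):
Start at center + D4*1 = (7, -2, -5)
  hex 0: (7, -2, -5)
  hex 1: (8, -3, -5)
  hex 2: (9, -3, -6)
  hex 3: (9, -2, -7)
  hex 4: (8, -1, -7)
  hex 5: (7, -1, -6)
Sorted: 6 hexes.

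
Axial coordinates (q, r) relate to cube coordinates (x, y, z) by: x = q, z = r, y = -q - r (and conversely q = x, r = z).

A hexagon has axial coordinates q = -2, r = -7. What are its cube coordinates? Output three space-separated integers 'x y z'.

x = q = -2
z = r = -7
y = -x - z = -(-2) - (-7) = 9

Answer: -2 9 -7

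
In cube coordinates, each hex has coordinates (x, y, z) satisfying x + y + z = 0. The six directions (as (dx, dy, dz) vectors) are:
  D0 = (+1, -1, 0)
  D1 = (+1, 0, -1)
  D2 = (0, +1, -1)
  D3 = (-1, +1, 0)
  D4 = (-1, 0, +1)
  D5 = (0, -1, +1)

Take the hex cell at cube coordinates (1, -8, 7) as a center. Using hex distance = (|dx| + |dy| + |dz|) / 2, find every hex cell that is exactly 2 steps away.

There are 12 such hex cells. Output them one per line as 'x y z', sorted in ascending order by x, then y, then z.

Walk ring at distance 2 from (1, -8, 7):
Start at center + D4*2 = (-1, -8, 9)
  hex 0: (-1, -8, 9)
  hex 1: (0, -9, 9)
  hex 2: (1, -10, 9)
  hex 3: (2, -10, 8)
  hex 4: (3, -10, 7)
  hex 5: (3, -9, 6)
  hex 6: (3, -8, 5)
  hex 7: (2, -7, 5)
  hex 8: (1, -6, 5)
  hex 9: (0, -6, 6)
  hex 10: (-1, -6, 7)
  hex 11: (-1, -7, 8)
Sorted: 12 hexes.

Answer: -1 -8 9
-1 -7 8
-1 -6 7
0 -9 9
0 -6 6
1 -10 9
1 -6 5
2 -10 8
2 -7 5
3 -10 7
3 -9 6
3 -8 5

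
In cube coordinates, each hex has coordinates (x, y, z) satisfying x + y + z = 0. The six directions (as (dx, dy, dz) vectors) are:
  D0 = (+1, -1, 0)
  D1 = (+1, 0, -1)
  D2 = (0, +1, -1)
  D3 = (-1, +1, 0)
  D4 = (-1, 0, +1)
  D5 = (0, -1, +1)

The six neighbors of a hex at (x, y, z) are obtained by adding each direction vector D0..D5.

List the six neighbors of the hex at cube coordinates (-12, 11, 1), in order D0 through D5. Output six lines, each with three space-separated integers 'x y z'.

Center: (-12, 11, 1). Add each direction:
  D0: (-12, 11, 1) + (1, -1, 0) = (-11, 10, 1)
  D1: (-12, 11, 1) + (1, 0, -1) = (-11, 11, 0)
  D2: (-12, 11, 1) + (0, 1, -1) = (-12, 12, 0)
  D3: (-12, 11, 1) + (-1, 1, 0) = (-13, 12, 1)
  D4: (-12, 11, 1) + (-1, 0, 1) = (-13, 11, 2)
  D5: (-12, 11, 1) + (0, -1, 1) = (-12, 10, 2)

Answer: -11 10 1
-11 11 0
-12 12 0
-13 12 1
-13 11 2
-12 10 2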